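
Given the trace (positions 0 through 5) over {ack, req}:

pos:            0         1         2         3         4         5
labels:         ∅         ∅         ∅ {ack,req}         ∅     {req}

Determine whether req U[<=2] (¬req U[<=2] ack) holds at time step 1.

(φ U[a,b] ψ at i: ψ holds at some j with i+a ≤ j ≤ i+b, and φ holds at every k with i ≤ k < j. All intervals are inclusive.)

Need some j in [1,3] with (¬req U[<=2] ack), and req at every k in [1,j-1].
  j=1: (¬req U[<=2] ack) holds; no prefix to check → satisfied.

True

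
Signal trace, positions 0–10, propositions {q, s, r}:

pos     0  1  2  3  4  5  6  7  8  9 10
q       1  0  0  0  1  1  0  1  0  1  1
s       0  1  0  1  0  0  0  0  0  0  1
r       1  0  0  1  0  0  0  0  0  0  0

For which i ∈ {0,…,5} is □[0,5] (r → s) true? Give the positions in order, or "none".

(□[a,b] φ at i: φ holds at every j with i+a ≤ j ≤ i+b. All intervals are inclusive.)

1, 2, 3, 4, 5

Evaluate at each i in [0,5]:
  i=0: ✗ (fails at j=0)
  i=1: ✓ (all of [1,6])
  i=2: ✓ (all of [2,7])
  i=3: ✓ (all of [3,8])
  i=4: ✓ (all of [4,9])
  i=5: ✓ (all of [5,10])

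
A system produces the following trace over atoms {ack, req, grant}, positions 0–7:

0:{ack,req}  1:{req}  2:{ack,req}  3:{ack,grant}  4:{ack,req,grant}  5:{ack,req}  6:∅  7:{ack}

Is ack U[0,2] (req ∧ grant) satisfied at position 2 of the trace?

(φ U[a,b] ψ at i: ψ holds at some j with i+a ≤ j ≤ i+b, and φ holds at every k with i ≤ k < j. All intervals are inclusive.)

Need some j in [2,4] with (req ∧ grant), and ack at every k in [2,j-1].
  j=2: (req ∧ grant) false.
  j=3: (req ∧ grant) false.
  j=4: (req ∧ grant) holds; ack holds at every k in [2,3] → satisfied.

True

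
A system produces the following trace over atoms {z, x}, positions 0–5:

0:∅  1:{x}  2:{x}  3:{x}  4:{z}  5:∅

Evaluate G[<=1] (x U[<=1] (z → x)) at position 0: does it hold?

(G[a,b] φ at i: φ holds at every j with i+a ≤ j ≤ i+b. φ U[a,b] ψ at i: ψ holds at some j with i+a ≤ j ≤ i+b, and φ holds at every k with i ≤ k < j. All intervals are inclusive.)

Check (x U[<=1] (z → x)) at every j in [0,1]:
  j=0: holds
  j=1: holds
All positions satisfy it → formula holds.

True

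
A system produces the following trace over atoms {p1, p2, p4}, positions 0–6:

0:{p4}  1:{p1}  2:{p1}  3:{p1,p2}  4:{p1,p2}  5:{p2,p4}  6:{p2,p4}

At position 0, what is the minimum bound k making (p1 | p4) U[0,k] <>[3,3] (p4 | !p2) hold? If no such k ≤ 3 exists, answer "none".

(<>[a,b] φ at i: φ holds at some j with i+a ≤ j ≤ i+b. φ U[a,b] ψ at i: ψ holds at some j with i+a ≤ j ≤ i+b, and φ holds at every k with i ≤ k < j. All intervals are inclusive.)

Need earliest j ≥ 0 with <>[3,3] (p4 | !p2), and (p1 | p4) at every k in [0,j-1].
  j=0: rhs fails.
  j=1: rhs fails.
  j=2: rhs holds; lhs holds on [0,1]. k = 2.

2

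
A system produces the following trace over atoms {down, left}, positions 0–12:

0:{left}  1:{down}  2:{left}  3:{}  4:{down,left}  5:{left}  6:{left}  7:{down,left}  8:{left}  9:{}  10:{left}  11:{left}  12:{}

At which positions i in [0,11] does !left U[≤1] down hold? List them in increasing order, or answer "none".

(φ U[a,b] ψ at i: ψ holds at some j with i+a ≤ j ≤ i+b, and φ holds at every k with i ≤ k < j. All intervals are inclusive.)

Evaluate at each i in [0,11]:
  i=0: ✗ (lhs fails at k=0 before rhs at j=1)
  i=1: ✓ (rhs at j=1)
  i=2: ✗ (no rhs in [2,3])
  i=3: ✓ (rhs at j=4; lhs holds on [3,3])
  i=4: ✓ (rhs at j=4)
  i=5: ✗ (no rhs in [5,6])
  i=6: ✗ (lhs fails at k=6 before rhs at j=7)
  i=7: ✓ (rhs at j=7)
  i=8: ✗ (no rhs in [8,9])
  i=9: ✗ (no rhs in [9,10])
  i=10: ✗ (no rhs in [10,11])
  i=11: ✗ (no rhs in [11,12])

1, 3, 4, 7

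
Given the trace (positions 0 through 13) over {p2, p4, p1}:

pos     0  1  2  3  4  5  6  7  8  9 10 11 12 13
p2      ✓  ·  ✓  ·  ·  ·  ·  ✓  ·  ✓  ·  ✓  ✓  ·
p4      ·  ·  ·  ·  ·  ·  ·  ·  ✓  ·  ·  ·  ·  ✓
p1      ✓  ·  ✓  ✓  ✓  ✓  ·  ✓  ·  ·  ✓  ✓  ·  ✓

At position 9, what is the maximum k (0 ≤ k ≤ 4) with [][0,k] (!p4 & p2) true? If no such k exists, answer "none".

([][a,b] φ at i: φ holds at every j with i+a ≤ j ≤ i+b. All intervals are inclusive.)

0

(!p4 & p2) must hold from j=9 onward; find where it first fails.
  j=9: holds
  j=10: fails
Holds on [9,9], so largest k = 0.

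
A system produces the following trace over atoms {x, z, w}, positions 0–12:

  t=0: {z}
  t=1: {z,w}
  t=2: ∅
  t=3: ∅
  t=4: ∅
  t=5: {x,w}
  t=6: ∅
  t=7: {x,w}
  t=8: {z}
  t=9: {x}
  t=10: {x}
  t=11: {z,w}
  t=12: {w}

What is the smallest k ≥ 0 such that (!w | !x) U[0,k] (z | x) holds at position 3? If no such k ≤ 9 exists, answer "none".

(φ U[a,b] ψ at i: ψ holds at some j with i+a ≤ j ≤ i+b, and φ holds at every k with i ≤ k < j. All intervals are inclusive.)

2

Need earliest j ≥ 3 with (z | x), and (!w | !x) at every k in [3,j-1].
  j=3: rhs fails.
  j=4: rhs fails.
  j=5: rhs holds; lhs holds on [3,4]. k = 2.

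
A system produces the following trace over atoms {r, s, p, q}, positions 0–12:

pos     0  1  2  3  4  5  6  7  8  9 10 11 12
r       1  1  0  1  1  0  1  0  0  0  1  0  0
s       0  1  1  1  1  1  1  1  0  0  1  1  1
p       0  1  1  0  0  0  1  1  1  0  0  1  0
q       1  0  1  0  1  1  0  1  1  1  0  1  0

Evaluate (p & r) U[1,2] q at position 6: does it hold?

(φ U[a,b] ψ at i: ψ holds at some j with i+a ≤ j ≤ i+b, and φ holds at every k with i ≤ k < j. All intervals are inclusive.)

Need some j in [7,8] with q, and (p & r) at every k in [6,j-1].
  j=7: q holds; (p & r) holds at every k in [6,6] → satisfied.

Holds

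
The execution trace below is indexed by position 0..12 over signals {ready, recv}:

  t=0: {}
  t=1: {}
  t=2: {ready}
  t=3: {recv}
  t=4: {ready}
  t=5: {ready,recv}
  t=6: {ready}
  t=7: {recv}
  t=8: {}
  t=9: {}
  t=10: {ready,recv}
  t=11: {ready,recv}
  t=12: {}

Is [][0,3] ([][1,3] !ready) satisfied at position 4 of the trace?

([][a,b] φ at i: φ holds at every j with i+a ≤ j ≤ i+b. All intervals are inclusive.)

Check [][1,3] !ready at every j in [4,7]:
  j=4: fails at 5
  j=5: fails at 6
  j=6: holds on [7,9]
  j=7: fails at 10
Fails at j=4 → formula fails.

No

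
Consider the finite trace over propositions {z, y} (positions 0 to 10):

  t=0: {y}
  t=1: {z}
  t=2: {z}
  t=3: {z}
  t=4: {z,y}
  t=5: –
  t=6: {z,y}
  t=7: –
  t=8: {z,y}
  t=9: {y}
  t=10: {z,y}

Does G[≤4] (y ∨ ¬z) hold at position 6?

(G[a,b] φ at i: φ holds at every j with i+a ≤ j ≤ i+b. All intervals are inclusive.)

True

Check (y ∨ ¬z) at every j in [6,10]:
  j=6: true
  j=7: true
  j=8: true
  j=9: true
  j=10: true
All positions satisfy it → formula holds.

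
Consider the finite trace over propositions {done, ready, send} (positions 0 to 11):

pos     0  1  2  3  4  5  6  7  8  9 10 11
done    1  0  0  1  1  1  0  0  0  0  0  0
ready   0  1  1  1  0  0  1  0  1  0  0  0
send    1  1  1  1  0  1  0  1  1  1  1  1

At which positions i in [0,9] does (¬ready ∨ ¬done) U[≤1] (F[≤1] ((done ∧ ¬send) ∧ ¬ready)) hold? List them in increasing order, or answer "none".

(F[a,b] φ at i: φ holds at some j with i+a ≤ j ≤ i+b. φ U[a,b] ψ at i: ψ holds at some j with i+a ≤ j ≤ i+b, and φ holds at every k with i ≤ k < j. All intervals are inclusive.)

Evaluate at each i in [0,9]:
  i=0: ✗ (no rhs in [0,1])
  i=1: ✗ (no rhs in [1,2])
  i=2: ✓ (rhs at j=3; lhs holds on [2,2])
  i=3: ✓ (rhs at j=3)
  i=4: ✓ (rhs at j=4)
  i=5: ✗ (no rhs in [5,6])
  i=6: ✗ (no rhs in [6,7])
  i=7: ✗ (no rhs in [7,8])
  i=8: ✗ (no rhs in [8,9])
  i=9: ✗ (no rhs in [9,10])

2, 3, 4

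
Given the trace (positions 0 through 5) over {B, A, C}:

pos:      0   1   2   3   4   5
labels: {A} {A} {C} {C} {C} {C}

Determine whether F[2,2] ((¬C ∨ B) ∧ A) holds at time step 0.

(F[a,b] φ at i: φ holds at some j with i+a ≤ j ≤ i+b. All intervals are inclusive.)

Check ((¬C ∨ B) ∧ A) at each j in [2,2]:
  j=2: false
No position in the window satisfies it → formula fails.

Does not hold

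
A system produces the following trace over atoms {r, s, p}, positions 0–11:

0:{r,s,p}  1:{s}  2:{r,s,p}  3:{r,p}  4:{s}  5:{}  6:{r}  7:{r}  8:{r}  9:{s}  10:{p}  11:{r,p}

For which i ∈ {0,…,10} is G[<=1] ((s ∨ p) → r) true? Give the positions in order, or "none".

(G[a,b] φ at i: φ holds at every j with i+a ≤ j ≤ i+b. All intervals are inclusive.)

Evaluate at each i in [0,10]:
  i=0: ✗ (fails at j=1)
  i=1: ✗ (fails at j=1)
  i=2: ✓ (all of [2,3])
  i=3: ✗ (fails at j=4)
  i=4: ✗ (fails at j=4)
  i=5: ✓ (all of [5,6])
  i=6: ✓ (all of [6,7])
  i=7: ✓ (all of [7,8])
  i=8: ✗ (fails at j=9)
  i=9: ✗ (fails at j=9)
  i=10: ✗ (fails at j=10)

2, 5, 6, 7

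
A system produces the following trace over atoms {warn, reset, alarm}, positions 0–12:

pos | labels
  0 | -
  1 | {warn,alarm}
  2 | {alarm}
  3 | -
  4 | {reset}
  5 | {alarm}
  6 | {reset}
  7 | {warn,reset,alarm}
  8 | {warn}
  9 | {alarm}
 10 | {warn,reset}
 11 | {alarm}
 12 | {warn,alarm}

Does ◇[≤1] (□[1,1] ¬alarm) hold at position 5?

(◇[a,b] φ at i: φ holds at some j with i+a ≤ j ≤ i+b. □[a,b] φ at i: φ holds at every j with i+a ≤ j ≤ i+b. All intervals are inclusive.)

Yes

Check □[1,1] ¬alarm at each j in [5,6]:
  j=5: holds on [6,6]
  j=6: fails at 7
Found at j=5 → formula holds.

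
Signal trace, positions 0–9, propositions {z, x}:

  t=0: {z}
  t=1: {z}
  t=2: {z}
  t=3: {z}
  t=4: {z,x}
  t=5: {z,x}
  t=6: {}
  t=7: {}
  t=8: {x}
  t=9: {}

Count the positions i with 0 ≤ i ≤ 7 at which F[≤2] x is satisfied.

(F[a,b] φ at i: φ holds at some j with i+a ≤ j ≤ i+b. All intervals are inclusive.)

Evaluate at each i in [0,7]:
  i=0: ✗ (none in [0,2])
  i=1: ✗ (none in [1,3])
  i=2: ✓ (witness j=4)
  i=3: ✓ (witness j=4)
  i=4: ✓ (witness j=4)
  i=5: ✓ (witness j=5)
  i=6: ✓ (witness j=8)
  i=7: ✓ (witness j=8)
Positions where it holds: {2, 3, 4, 5, 6, 7} → 6.

6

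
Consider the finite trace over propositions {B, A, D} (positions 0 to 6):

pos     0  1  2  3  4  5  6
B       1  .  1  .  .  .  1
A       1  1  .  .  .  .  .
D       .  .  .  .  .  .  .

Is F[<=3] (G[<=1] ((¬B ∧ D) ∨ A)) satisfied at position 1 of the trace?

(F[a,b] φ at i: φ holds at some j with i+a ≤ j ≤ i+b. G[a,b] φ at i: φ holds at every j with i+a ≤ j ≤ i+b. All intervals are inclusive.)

No

Check G[<=1] ((¬B ∧ D) ∨ A) at each j in [1,4]:
  j=1: fails at 2
  j=2: fails at 2
  j=3: fails at 3
  j=4: fails at 4
No position in the window satisfies it → formula fails.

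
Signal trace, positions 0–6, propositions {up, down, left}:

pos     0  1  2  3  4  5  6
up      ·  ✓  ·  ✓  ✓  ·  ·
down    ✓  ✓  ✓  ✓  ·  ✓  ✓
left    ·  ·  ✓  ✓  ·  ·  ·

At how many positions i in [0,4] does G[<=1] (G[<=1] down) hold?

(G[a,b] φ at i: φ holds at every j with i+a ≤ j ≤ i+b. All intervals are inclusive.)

Evaluate at each i in [0,4]:
  i=0: ✓ (all of [0,1])
  i=1: ✓ (all of [1,2])
  i=2: ✗ (fails at j=3)
  i=3: ✗ (fails at j=3)
  i=4: ✗ (fails at j=4)
Positions where it holds: {0, 1} → 2.

2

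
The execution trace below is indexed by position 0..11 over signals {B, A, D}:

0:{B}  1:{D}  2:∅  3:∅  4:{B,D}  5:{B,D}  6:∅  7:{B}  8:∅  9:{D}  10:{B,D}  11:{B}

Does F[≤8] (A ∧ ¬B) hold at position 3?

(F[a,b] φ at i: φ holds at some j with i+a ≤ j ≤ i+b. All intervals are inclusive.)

No

Check (A ∧ ¬B) at each j in [3,11]:
  j=3: false
  j=4: false
  j=5: false
  j=6: false
  j=7: false
  j=8: false
  j=9: false
  j=10: false
  j=11: false
No position in the window satisfies it → formula fails.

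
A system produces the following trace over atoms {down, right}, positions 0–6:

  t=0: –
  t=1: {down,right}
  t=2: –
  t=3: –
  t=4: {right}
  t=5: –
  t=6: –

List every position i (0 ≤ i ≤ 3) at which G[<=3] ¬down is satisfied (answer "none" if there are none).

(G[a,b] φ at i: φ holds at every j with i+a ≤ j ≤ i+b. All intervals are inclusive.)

Evaluate at each i in [0,3]:
  i=0: ✗ (fails at j=1)
  i=1: ✗ (fails at j=1)
  i=2: ✓ (all of [2,5])
  i=3: ✓ (all of [3,6])

2, 3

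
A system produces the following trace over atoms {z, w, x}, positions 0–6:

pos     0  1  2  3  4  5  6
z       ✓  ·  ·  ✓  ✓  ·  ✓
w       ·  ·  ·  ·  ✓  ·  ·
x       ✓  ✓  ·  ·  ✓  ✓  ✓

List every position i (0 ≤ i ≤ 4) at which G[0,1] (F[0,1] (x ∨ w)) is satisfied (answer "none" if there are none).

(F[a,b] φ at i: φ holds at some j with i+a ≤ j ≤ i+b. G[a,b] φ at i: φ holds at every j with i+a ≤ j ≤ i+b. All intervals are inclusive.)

Evaluate at each i in [0,4]:
  i=0: ✓ (all of [0,1])
  i=1: ✗ (fails at j=2)
  i=2: ✗ (fails at j=2)
  i=3: ✓ (all of [3,4])
  i=4: ✓ (all of [4,5])

0, 3, 4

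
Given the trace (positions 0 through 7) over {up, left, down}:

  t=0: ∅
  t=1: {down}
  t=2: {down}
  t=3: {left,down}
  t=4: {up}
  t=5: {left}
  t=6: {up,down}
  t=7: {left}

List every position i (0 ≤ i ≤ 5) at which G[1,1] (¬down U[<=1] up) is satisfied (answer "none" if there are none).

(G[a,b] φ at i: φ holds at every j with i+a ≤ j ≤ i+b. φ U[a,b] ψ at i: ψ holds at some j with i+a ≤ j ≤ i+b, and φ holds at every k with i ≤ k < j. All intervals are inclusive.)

3, 4, 5

Evaluate at each i in [0,5]:
  i=0: ✗ (fails at j=1)
  i=1: ✗ (fails at j=2)
  i=2: ✗ (fails at j=3)
  i=3: ✓ (all of [4,4])
  i=4: ✓ (all of [5,5])
  i=5: ✓ (all of [6,6])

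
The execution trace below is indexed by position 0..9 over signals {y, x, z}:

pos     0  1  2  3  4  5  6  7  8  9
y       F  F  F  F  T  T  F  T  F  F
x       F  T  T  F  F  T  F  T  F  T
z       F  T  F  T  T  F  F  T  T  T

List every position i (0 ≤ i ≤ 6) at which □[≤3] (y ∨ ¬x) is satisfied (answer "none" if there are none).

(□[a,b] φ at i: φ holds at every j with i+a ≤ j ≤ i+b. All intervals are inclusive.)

Evaluate at each i in [0,6]:
  i=0: ✗ (fails at j=1)
  i=1: ✗ (fails at j=1)
  i=2: ✗ (fails at j=2)
  i=3: ✓ (all of [3,6])
  i=4: ✓ (all of [4,7])
  i=5: ✓ (all of [5,8])
  i=6: ✗ (fails at j=9)

3, 4, 5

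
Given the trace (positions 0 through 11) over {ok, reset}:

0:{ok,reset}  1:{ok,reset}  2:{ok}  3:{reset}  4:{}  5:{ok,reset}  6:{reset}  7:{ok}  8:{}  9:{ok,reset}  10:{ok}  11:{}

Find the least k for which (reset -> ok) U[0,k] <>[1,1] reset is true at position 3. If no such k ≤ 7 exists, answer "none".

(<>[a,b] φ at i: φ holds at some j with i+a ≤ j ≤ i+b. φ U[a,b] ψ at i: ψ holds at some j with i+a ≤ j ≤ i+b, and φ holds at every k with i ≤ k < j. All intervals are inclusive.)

Need earliest j ≥ 3 with <>[1,1] reset, and (reset -> ok) at every k in [3,j-1].
  j=3: rhs fails.
  j=4: rhs holds but lhs fails at k=3.
  j=5: rhs holds but lhs fails at k=3.
  j=6: rhs fails.
  j=7: rhs fails.
  j=8: rhs holds but lhs fails at k=3.
  j=9: rhs fails.
  j=10: rhs fails.
No witness within the range → none.

none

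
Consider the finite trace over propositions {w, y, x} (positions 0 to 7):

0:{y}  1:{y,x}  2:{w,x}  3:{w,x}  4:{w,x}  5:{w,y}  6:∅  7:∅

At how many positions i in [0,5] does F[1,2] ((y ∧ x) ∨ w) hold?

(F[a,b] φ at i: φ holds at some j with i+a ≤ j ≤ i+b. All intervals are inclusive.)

Evaluate at each i in [0,5]:
  i=0: ✓ (witness j=1)
  i=1: ✓ (witness j=2)
  i=2: ✓ (witness j=3)
  i=3: ✓ (witness j=4)
  i=4: ✓ (witness j=5)
  i=5: ✗ (none in [6,7])
Positions where it holds: {0, 1, 2, 3, 4} → 5.

5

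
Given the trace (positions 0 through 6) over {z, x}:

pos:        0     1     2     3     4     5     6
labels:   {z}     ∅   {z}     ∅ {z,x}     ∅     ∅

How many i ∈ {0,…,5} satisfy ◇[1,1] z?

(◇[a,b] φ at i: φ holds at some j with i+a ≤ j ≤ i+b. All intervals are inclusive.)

2

Evaluate at each i in [0,5]:
  i=0: ✗ (none in [1,1])
  i=1: ✓ (witness j=2)
  i=2: ✗ (none in [3,3])
  i=3: ✓ (witness j=4)
  i=4: ✗ (none in [5,5])
  i=5: ✗ (none in [6,6])
Positions where it holds: {1, 3} → 2.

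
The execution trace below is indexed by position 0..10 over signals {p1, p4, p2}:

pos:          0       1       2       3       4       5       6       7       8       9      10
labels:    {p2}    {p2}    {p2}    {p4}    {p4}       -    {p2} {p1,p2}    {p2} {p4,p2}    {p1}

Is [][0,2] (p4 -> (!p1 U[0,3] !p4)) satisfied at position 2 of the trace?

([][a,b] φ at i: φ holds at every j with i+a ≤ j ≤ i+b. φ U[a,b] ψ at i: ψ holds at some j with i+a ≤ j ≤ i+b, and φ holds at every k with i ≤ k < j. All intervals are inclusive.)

Check (p4 -> (!p1 U[0,3] !p4)) at every j in [2,4]:
  j=2: antecedent false → ✓
  j=3: antecedent true; consequent holds → ✓
  j=4: antecedent true; consequent holds → ✓
All positions satisfy it → formula holds.

Yes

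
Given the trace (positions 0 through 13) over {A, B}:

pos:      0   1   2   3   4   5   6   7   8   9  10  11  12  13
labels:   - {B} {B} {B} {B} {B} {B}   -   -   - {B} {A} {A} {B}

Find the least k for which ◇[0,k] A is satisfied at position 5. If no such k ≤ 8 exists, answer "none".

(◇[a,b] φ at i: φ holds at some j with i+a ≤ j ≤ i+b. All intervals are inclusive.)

Scan j = 5,6,… for A:
  j=5: fails
  j=6: fails
  j=7: fails
  j=8: fails
  j=9: fails
  j=10: fails
  j=11: holds
First hit at j=11, so smallest k = 11-5 = 6.

6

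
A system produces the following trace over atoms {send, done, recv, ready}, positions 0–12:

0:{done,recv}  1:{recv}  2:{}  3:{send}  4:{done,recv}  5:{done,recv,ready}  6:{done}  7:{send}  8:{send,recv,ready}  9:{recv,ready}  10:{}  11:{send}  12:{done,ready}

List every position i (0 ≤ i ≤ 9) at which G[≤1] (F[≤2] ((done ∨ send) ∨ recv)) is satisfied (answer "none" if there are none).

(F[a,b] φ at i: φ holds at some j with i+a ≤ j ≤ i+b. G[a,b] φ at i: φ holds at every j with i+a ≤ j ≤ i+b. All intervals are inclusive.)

0, 1, 2, 3, 4, 5, 6, 7, 8, 9

Evaluate at each i in [0,9]:
  i=0: ✓ (all of [0,1])
  i=1: ✓ (all of [1,2])
  i=2: ✓ (all of [2,3])
  i=3: ✓ (all of [3,4])
  i=4: ✓ (all of [4,5])
  i=5: ✓ (all of [5,6])
  i=6: ✓ (all of [6,7])
  i=7: ✓ (all of [7,8])
  i=8: ✓ (all of [8,9])
  i=9: ✓ (all of [9,10])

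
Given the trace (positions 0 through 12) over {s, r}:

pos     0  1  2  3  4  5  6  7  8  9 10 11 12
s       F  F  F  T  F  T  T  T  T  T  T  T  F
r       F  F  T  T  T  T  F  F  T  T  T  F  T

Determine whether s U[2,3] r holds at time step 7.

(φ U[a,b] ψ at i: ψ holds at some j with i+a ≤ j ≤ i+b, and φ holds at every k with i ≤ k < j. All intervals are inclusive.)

Holds

Need some j in [9,10] with r, and s at every k in [7,j-1].
  j=9: r holds; s holds at every k in [7,8] → satisfied.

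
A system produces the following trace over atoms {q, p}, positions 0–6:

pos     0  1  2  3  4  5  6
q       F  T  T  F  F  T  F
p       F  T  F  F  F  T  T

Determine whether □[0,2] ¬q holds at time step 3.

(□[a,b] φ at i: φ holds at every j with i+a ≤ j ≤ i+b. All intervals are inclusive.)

Check ¬q at every j in [3,5]:
  j=3: true
  j=4: true
  j=5: false
Fails at j=5 → formula fails.

Does not hold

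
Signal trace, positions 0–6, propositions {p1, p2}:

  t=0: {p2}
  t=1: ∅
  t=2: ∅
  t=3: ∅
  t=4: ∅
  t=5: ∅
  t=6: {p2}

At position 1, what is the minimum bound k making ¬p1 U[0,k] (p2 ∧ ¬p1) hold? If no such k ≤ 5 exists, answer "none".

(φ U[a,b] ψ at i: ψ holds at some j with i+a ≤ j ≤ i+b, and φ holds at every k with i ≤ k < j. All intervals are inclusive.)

Need earliest j ≥ 1 with (p2 ∧ ¬p1), and ¬p1 at every k in [1,j-1].
  j=1: rhs fails.
  j=2: rhs fails.
  j=3: rhs fails.
  j=4: rhs fails.
  j=5: rhs fails.
  j=6: rhs holds; lhs holds on [1,5]. k = 5.

5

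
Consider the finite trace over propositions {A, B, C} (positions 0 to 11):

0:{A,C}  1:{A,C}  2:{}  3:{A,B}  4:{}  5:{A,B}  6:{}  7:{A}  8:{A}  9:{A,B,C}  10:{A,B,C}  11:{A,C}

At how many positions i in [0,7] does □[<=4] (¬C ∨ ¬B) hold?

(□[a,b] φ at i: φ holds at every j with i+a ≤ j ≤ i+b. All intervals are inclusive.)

Evaluate at each i in [0,7]:
  i=0: ✓ (all of [0,4])
  i=1: ✓ (all of [1,5])
  i=2: ✓ (all of [2,6])
  i=3: ✓ (all of [3,7])
  i=4: ✓ (all of [4,8])
  i=5: ✗ (fails at j=9)
  i=6: ✗ (fails at j=9)
  i=7: ✗ (fails at j=9)
Positions where it holds: {0, 1, 2, 3, 4} → 5.

5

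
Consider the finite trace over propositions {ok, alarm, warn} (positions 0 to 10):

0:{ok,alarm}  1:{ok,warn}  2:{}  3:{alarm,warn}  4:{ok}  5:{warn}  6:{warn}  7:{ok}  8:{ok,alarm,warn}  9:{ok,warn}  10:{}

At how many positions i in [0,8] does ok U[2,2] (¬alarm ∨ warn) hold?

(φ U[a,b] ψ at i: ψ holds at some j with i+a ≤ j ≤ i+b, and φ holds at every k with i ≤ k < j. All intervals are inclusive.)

Evaluate at each i in [0,8]:
  i=0: ✓ (rhs at j=2; lhs holds on [0,1])
  i=1: ✗ (lhs fails at k=2 before rhs at j=3)
  i=2: ✗ (lhs fails at k=2 before rhs at j=4)
  i=3: ✗ (lhs fails at k=3 before rhs at j=5)
  i=4: ✗ (lhs fails at k=5 before rhs at j=6)
  i=5: ✗ (lhs fails at k=5 before rhs at j=7)
  i=6: ✗ (lhs fails at k=6 before rhs at j=8)
  i=7: ✓ (rhs at j=9; lhs holds on [7,8])
  i=8: ✓ (rhs at j=10; lhs holds on [8,9])
Positions where it holds: {0, 7, 8} → 3.

3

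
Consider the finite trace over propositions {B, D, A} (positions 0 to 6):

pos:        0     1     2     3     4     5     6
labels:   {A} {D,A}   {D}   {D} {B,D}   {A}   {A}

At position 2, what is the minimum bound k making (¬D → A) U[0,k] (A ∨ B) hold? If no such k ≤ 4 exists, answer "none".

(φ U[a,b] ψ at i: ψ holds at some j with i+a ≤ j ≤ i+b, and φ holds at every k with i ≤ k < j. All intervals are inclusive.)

2

Need earliest j ≥ 2 with (A ∨ B), and (¬D → A) at every k in [2,j-1].
  j=2: rhs fails.
  j=3: rhs fails.
  j=4: rhs holds; lhs holds on [2,3]. k = 2.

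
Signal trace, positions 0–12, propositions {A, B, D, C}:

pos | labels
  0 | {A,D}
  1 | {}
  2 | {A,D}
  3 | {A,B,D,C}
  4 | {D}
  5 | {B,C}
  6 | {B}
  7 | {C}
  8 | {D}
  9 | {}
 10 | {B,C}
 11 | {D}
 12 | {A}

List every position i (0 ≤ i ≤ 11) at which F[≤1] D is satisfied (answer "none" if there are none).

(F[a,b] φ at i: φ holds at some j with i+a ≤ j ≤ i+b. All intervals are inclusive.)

Evaluate at each i in [0,11]:
  i=0: ✓ (witness j=0)
  i=1: ✓ (witness j=2)
  i=2: ✓ (witness j=2)
  i=3: ✓ (witness j=3)
  i=4: ✓ (witness j=4)
  i=5: ✗ (none in [5,6])
  i=6: ✗ (none in [6,7])
  i=7: ✓ (witness j=8)
  i=8: ✓ (witness j=8)
  i=9: ✗ (none in [9,10])
  i=10: ✓ (witness j=11)
  i=11: ✓ (witness j=11)

0, 1, 2, 3, 4, 7, 8, 10, 11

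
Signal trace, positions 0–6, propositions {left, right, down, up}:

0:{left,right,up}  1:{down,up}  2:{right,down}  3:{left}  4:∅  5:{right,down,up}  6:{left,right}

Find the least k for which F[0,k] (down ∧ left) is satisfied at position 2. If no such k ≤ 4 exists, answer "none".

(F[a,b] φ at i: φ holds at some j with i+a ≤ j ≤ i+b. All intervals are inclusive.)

none

Scan j = 2,3,… for (down ∧ left):
  j=2: fails
  j=3: fails
  j=4: fails
  j=5: fails
  j=6: fails
No j in [2,6] satisfies it → none.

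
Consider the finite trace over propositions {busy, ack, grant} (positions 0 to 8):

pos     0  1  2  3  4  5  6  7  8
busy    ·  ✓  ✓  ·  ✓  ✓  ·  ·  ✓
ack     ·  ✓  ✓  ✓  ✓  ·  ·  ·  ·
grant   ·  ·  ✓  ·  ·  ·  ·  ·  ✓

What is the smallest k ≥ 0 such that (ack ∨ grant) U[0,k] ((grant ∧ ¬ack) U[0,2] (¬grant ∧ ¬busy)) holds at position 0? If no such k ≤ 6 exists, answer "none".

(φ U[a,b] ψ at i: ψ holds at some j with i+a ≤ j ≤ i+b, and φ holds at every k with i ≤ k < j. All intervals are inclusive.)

0

Need earliest j ≥ 0 with ((grant ∧ ¬ack) U[0,2] (¬grant ∧ ¬busy)), and (ack ∨ grant) at every k in [0,j-1].
  j=0: rhs holds (empty prefix). k = 0.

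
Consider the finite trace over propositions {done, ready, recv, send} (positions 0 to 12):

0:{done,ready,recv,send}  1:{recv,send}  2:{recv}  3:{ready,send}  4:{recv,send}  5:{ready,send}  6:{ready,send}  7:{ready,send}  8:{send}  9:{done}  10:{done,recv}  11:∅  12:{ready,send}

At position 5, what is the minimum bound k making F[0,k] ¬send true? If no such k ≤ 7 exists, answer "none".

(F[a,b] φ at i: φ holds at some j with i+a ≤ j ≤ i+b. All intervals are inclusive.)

Scan j = 5,6,… for ¬send:
  j=5: fails
  j=6: fails
  j=7: fails
  j=8: fails
  j=9: holds
First hit at j=9, so smallest k = 9-5 = 4.

4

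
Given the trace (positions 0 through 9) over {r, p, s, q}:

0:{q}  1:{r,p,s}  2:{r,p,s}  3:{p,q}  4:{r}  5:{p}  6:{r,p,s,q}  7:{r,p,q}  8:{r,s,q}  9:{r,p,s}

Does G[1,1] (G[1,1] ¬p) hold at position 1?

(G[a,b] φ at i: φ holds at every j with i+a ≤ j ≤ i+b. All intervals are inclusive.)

Check G[1,1] ¬p at every j in [2,2]:
  j=2: fails at 3
Fails at j=2 → formula fails.

False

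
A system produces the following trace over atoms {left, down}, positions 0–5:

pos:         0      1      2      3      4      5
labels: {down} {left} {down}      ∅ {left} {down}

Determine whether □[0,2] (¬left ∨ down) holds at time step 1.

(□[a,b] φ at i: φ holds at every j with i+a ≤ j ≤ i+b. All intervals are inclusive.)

Check (¬left ∨ down) at every j in [1,3]:
  j=1: false
  j=2: true
  j=3: true
Fails at j=1 → formula fails.

No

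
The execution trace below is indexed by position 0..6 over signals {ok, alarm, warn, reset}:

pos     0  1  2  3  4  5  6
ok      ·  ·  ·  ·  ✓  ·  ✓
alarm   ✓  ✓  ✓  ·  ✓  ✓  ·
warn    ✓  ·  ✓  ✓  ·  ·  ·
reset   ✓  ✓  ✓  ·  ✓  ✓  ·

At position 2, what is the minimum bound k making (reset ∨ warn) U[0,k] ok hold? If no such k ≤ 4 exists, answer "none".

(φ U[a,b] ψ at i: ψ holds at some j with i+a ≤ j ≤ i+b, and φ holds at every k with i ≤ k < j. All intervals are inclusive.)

2

Need earliest j ≥ 2 with ok, and (reset ∨ warn) at every k in [2,j-1].
  j=2: rhs fails.
  j=3: rhs fails.
  j=4: rhs holds; lhs holds on [2,3]. k = 2.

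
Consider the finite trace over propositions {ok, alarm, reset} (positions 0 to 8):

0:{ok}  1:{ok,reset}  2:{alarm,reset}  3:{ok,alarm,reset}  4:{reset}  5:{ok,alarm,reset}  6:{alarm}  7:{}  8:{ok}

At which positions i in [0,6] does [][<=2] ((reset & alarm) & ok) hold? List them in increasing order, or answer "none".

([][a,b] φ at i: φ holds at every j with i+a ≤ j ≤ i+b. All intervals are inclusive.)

none

Evaluate at each i in [0,6]:
  i=0: ✗ (fails at j=0)
  i=1: ✗ (fails at j=1)
  i=2: ✗ (fails at j=2)
  i=3: ✗ (fails at j=4)
  i=4: ✗ (fails at j=4)
  i=5: ✗ (fails at j=6)
  i=6: ✗ (fails at j=6)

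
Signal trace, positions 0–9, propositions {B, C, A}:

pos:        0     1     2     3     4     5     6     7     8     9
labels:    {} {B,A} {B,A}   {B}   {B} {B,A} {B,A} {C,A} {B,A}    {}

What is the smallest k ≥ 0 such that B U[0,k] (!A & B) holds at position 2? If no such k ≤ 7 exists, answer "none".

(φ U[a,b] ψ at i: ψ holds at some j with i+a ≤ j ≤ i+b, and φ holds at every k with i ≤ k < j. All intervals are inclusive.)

Need earliest j ≥ 2 with (!A & B), and B at every k in [2,j-1].
  j=2: rhs fails.
  j=3: rhs holds; lhs holds on [2,2]. k = 1.

1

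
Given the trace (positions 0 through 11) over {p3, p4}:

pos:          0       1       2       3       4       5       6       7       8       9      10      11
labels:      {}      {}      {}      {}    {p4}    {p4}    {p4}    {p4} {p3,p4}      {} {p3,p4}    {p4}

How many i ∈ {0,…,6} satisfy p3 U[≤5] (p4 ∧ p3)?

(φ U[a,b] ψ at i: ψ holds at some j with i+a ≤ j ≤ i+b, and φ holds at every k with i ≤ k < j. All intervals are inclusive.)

0

Evaluate at each i in [0,6]:
  i=0: ✗ (no rhs in [0,5])
  i=1: ✗ (no rhs in [1,6])
  i=2: ✗ (no rhs in [2,7])
  i=3: ✗ (lhs fails at k=3 before rhs at j=8)
  i=4: ✗ (lhs fails at k=4 before rhs at j=8)
  i=5: ✗ (lhs fails at k=5 before rhs at j=8)
  i=6: ✗ (lhs fails at k=6 before rhs at j=8)
Positions where it holds: {} → 0.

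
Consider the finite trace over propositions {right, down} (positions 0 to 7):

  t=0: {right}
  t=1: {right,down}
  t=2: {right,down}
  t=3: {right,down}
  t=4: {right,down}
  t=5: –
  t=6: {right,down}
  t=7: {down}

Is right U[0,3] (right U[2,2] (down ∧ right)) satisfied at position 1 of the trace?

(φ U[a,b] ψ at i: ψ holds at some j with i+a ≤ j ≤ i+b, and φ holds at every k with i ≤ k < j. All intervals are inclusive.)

True

Need some j in [1,4] with (right U[2,2] (down ∧ right)), and right at every k in [1,j-1].
  j=1: (right U[2,2] (down ∧ right)) holds; no prefix to check → satisfied.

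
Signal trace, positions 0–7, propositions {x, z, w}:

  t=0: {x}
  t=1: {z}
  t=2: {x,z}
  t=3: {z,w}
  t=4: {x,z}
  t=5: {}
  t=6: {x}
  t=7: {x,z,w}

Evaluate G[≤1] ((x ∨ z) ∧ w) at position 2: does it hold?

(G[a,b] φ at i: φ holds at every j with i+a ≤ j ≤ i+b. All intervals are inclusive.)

Check ((x ∨ z) ∧ w) at every j in [2,3]:
  j=2: false
  j=3: true
Fails at j=2 → formula fails.

False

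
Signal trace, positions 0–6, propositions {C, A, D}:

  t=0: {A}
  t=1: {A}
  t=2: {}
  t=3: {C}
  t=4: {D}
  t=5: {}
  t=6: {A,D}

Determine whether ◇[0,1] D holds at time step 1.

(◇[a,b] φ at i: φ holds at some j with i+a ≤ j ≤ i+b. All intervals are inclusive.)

Check D at each j in [1,2]:
  j=1: false
  j=2: false
No position in the window satisfies it → formula fails.

No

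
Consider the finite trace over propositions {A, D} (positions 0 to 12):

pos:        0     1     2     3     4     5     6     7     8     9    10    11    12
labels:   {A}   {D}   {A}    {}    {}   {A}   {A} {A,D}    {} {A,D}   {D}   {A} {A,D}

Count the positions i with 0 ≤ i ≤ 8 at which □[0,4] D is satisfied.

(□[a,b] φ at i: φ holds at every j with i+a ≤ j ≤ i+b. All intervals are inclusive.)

Evaluate at each i in [0,8]:
  i=0: ✗ (fails at j=0)
  i=1: ✗ (fails at j=2)
  i=2: ✗ (fails at j=2)
  i=3: ✗ (fails at j=3)
  i=4: ✗ (fails at j=4)
  i=5: ✗ (fails at j=5)
  i=6: ✗ (fails at j=6)
  i=7: ✗ (fails at j=8)
  i=8: ✗ (fails at j=8)
Positions where it holds: {} → 0.

0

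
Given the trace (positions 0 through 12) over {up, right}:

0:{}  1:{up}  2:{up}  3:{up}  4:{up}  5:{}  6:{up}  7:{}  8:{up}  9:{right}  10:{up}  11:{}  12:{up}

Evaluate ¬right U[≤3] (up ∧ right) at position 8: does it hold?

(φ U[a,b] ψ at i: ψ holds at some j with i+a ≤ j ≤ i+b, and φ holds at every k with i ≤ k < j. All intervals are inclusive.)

Need some j in [8,11] with (up ∧ right), and ¬right at every k in [8,j-1].
  j=8: (up ∧ right) false.
  j=9: (up ∧ right) false.
  j=10: (up ∧ right) false.
  j=11: (up ∧ right) false.
No j in the window works → until fails.

Does not hold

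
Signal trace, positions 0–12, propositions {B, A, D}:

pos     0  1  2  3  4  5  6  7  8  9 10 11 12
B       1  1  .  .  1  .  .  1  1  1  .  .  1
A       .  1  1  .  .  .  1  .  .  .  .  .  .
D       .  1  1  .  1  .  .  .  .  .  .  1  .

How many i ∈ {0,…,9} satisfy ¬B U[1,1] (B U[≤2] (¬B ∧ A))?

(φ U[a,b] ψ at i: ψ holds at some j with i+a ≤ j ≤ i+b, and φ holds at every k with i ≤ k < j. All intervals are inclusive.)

1

Evaluate at each i in [0,9]:
  i=0: ✗ (lhs fails at k=0 before rhs at j=1)
  i=1: ✗ (lhs fails at k=1 before rhs at j=2)
  i=2: ✗ (no rhs in [3,3])
  i=3: ✗ (no rhs in [4,4])
  i=4: ✗ (no rhs in [5,5])
  i=5: ✓ (rhs at j=6; lhs holds on [5,5])
  i=6: ✗ (no rhs in [7,7])
  i=7: ✗ (no rhs in [8,8])
  i=8: ✗ (no rhs in [9,9])
  i=9: ✗ (no rhs in [10,10])
Positions where it holds: {5} → 1.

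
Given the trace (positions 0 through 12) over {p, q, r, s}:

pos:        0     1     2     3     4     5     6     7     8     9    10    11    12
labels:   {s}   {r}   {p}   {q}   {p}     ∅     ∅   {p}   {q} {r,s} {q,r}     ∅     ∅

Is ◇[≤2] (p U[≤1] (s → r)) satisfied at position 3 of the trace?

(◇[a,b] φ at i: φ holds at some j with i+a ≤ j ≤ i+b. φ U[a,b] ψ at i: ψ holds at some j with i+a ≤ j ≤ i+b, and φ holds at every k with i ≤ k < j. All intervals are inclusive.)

Check (p U[≤1] (s → r)) at each j in [3,5]:
  j=3: holds
  j=4: holds
  j=5: holds
Found at j=3 → formula holds.

Holds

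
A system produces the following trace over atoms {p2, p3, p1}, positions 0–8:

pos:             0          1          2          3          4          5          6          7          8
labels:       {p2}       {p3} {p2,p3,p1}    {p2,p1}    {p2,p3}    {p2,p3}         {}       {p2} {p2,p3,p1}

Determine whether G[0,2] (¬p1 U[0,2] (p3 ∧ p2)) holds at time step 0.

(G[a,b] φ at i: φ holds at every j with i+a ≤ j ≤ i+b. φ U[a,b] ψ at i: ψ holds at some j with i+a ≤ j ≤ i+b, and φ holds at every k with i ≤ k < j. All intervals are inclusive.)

Yes

Check (¬p1 U[0,2] (p3 ∧ p2)) at every j in [0,2]:
  j=0: holds
  j=1: holds
  j=2: holds
All positions satisfy it → formula holds.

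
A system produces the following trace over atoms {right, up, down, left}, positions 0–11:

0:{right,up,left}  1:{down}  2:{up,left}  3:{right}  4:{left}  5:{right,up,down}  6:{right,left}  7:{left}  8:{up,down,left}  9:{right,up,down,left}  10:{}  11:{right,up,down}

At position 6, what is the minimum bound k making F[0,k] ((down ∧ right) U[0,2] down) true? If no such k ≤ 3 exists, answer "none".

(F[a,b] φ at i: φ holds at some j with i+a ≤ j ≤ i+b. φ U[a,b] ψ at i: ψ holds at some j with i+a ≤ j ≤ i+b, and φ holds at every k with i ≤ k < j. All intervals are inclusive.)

Scan j = 6,7,… for ((down ∧ right) U[0,2] down):
  j=6: fails
  j=7: fails
  j=8: holds
First hit at j=8, so smallest k = 8-6 = 2.

2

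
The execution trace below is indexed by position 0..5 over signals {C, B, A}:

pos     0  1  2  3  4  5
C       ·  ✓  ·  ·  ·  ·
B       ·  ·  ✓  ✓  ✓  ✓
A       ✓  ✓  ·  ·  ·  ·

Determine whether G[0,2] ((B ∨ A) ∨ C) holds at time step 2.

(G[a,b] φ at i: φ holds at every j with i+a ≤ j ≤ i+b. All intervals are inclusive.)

Yes

Check ((B ∨ A) ∨ C) at every j in [2,4]:
  j=2: true
  j=3: true
  j=4: true
All positions satisfy it → formula holds.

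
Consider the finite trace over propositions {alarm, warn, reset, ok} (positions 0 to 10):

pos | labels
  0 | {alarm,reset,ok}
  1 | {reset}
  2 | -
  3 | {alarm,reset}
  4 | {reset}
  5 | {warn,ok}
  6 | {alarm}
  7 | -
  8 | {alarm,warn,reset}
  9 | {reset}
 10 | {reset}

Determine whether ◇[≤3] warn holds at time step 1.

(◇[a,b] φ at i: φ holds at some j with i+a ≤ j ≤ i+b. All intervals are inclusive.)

No

Check warn at each j in [1,4]:
  j=1: false
  j=2: false
  j=3: false
  j=4: false
No position in the window satisfies it → formula fails.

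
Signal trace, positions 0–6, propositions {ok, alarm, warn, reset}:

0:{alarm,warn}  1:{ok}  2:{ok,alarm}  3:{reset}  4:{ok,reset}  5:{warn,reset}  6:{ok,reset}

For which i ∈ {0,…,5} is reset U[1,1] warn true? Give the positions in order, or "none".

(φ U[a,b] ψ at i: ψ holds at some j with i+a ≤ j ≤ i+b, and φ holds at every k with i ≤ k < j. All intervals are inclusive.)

Evaluate at each i in [0,5]:
  i=0: ✗ (no rhs in [1,1])
  i=1: ✗ (no rhs in [2,2])
  i=2: ✗ (no rhs in [3,3])
  i=3: ✗ (no rhs in [4,4])
  i=4: ✓ (rhs at j=5; lhs holds on [4,4])
  i=5: ✗ (no rhs in [6,6])

4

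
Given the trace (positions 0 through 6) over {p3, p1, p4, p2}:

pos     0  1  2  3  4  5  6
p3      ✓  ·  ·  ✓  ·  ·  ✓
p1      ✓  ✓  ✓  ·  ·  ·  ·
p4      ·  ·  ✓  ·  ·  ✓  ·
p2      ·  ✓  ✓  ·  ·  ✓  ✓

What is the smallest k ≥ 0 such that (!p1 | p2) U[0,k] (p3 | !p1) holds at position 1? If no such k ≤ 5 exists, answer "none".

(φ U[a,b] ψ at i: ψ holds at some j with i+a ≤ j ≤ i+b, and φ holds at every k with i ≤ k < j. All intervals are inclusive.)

2

Need earliest j ≥ 1 with (p3 | !p1), and (!p1 | p2) at every k in [1,j-1].
  j=1: rhs fails.
  j=2: rhs fails.
  j=3: rhs holds; lhs holds on [1,2]. k = 2.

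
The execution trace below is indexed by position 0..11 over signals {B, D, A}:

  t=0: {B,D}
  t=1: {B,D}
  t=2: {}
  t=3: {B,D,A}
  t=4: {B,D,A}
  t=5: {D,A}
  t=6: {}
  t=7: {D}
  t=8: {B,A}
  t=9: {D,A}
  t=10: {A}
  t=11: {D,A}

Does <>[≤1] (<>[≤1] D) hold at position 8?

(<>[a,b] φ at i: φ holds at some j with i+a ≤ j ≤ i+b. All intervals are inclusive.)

Holds

Check <>[≤1] D at each j in [8,9]:
  j=8: holds (witness at 9)
  j=9: holds (witness at 9)
Found at j=8 → formula holds.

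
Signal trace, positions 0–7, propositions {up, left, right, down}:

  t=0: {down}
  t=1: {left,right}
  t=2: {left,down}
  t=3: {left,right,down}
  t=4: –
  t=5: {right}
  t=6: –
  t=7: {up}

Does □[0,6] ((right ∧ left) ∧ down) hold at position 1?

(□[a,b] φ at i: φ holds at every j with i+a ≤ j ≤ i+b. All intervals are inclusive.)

Does not hold

Check ((right ∧ left) ∧ down) at every j in [1,7]:
  j=1: false
  j=2: false
  j=3: true
  j=4: false
  j=5: false
  j=6: false
  j=7: false
Fails at j=1 → formula fails.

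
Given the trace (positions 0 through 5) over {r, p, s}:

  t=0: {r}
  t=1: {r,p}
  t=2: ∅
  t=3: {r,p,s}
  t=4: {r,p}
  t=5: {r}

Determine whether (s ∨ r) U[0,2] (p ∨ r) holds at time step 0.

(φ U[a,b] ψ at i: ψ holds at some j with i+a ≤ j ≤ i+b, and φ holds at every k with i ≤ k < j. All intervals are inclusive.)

Holds

Need some j in [0,2] with (p ∨ r), and (s ∨ r) at every k in [0,j-1].
  j=0: (p ∨ r) holds; no prefix to check → satisfied.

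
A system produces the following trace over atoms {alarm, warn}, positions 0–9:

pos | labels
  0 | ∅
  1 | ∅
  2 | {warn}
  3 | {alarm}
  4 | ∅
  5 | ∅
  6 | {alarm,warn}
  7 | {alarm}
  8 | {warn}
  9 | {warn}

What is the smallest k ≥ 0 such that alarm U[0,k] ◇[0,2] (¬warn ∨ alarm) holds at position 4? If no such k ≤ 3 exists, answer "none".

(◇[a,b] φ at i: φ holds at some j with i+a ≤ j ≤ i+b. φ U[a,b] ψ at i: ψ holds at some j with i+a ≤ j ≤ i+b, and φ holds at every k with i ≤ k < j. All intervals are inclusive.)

0

Need earliest j ≥ 4 with ◇[0,2] (¬warn ∨ alarm), and alarm at every k in [4,j-1].
  j=4: rhs holds (empty prefix). k = 0.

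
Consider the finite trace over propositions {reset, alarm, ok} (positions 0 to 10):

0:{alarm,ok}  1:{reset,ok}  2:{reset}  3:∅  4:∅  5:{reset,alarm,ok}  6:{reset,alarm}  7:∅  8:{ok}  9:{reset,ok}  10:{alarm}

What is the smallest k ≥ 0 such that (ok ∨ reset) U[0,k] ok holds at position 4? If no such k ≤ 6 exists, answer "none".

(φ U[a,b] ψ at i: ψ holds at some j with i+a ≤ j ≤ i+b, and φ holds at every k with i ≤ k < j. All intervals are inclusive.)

Need earliest j ≥ 4 with ok, and (ok ∨ reset) at every k in [4,j-1].
  j=4: rhs fails.
  j=5: rhs holds but lhs fails at k=4.
  j=6: rhs fails.
  j=7: rhs fails.
  j=8: rhs holds but lhs fails at k=4.
  j=9: rhs holds but lhs fails at k=4.
  j=10: rhs fails.
No witness within the range → none.

none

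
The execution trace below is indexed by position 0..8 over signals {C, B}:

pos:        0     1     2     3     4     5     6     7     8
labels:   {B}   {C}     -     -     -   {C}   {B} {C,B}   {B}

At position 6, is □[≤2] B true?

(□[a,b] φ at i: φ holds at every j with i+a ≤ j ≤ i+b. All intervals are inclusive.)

Check B at every j in [6,8]:
  j=6: true
  j=7: true
  j=8: true
All positions satisfy it → formula holds.

Yes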